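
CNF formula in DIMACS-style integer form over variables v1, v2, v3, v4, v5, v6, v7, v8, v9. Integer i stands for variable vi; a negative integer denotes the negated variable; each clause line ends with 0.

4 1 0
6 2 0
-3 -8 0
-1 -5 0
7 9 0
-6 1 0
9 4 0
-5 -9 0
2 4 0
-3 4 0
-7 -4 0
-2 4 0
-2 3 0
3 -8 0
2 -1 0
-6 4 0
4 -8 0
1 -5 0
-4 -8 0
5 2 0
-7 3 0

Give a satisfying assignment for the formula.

v1 = True, v2 = True, v3 = True, v4 = True, v5 = False, v6 = True, v7 = False, v8 = False, v9 = True

Pure literal: v8 appears only negated; assign v8 = False.
Try v1 = True.
  then v5 is forced to False.
  then v2 is forced to True.
  then v4 is forced to True.
  then v7 is forced to False.
  then v9 is forced to True.
  then v3 is forced to True.
v6 is now unconstrained; take v6 = True.
Every clause has at least one true literal under this assignment.
Check each clause:
  1. (v1 || v4) — v1 is true.
  2. (v2 || v6) — v2 is true.
  3. (!v8 || !v3) — !v8 is true.
  4. (!v1 || !v5) — !v5 is true.
  5. (v9 || v7) — v9 is true.
  6. (v1 || !v6) — v1 is true.
  7. (v4 || v9) — v9 is true.
  8. (!v5 || !v9) — !v5 is true.
  9. (v2 || v4) — v2 is true.
  10. (v4 || !v3) — v4 is true.
  11. (!v7 || !v4) — !v7 is true.
  12. (v4 || !v2) — v4 is true.
  13. (v3 || !v2) — v3 is true.
  14. (!v8 || v3) — !v8 is true.
  15. (!v1 || v2) — v2 is true.
  16. (!v6 || v4) — v4 is true.
  17. (!v8 || v4) — !v8 is true.
  18. (!v5 || v1) — v1 is true.
  19. (!v4 || !v8) — !v8 is true.
  20. (v2 || v5) — v2 is true.
  21. (v3 || !v7) — !v7 is true.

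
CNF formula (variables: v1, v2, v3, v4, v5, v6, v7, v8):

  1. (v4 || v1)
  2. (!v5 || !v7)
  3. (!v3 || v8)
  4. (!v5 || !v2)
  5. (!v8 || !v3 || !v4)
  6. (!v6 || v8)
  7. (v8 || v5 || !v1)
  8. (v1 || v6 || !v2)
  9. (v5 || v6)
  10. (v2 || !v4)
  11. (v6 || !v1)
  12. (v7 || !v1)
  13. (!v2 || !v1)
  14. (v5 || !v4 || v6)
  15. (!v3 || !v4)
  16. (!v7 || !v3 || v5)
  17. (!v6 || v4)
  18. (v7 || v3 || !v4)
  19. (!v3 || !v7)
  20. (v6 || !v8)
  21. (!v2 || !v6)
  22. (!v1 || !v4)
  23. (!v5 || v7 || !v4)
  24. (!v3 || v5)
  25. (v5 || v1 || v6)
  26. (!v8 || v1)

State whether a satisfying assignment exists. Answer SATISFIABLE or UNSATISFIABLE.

v1 = True:
  propagation gives v6=True, v8=True, v7=True, v5=False; an empty clause results — contradiction.
v1 = False:
  propagation gives v4=True, v2=True, v5=False, v6=True; an empty clause results — contradiction.
Every branch closes, so no satisfying assignment exists.

UNSATISFIABLE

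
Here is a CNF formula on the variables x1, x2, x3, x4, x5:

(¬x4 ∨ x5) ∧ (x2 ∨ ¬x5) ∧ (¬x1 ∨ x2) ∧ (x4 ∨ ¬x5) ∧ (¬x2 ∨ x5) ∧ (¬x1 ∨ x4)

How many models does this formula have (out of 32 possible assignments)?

The models are:
  x1=F x2=F x3=F x4=F x5=F
  x1=F x2=F x3=T x4=F x5=F
  x1=F x2=T x3=F x4=T x5=T
  x1=F x2=T x3=T x4=T x5=T
  x1=T x2=T x3=F x4=T x5=T
  x1=T x2=T x3=T x4=T x5=T
Count: 6.

6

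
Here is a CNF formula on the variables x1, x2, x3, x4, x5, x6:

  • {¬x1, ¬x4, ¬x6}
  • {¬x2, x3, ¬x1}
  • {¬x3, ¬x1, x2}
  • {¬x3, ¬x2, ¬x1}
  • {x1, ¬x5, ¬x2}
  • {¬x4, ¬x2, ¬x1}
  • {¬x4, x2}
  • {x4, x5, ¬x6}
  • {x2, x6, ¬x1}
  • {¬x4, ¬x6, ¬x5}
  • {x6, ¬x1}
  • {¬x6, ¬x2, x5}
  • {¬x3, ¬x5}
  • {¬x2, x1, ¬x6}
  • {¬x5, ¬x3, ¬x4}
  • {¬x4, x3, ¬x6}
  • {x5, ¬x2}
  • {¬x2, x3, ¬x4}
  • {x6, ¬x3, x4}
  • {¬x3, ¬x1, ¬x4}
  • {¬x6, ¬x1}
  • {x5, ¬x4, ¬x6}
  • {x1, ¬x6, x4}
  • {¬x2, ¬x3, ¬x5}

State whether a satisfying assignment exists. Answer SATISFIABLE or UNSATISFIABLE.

Set x1 = False and propagate.
Set x2 = False and propagate.
  then x4 is forced to False.
  then x6 is forced to False.
  then x3 is forced to False.
x5 is now unconstrained; take x5 = False.
So x1=F, x2=F, x3=F, x4=F, x5=F, x6=F is a satisfying assignment.

SATISFIABLE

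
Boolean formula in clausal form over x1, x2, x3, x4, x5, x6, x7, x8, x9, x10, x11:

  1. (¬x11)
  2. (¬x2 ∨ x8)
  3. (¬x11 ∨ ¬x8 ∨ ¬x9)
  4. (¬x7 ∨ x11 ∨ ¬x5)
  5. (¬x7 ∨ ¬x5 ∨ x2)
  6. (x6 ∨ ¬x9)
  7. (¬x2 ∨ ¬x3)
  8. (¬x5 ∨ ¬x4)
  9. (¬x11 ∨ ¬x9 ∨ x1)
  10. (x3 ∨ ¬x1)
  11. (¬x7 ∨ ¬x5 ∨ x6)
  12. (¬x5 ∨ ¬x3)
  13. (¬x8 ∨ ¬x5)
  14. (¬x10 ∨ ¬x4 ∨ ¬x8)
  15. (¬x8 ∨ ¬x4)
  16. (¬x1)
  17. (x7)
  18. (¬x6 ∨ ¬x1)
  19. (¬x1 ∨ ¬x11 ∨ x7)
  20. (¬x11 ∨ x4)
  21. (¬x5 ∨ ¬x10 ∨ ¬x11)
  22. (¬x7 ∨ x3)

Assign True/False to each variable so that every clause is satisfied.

(¬x11) is a unit clause, so x11 = False.
Unit propagation: (¬x1) forces x1 = False.
Unit propagation: (x7) forces x7 = True.
(¬x5) is a unit clause, so x5 = False.
(x3) is a unit clause, so x3 = True.
The clause (¬x2) is unit: x2 must be False.
Pure literal: x4 appears only negated; assign x4 = False.
Pure literal: x8 appears only negated; assign x8 = False.
Branch on x6: take x6 = False.
  then x9 is forced to False.
x10 is now unconstrained; take x10 = True.

x1=False, x2=False, x3=True, x4=False, x5=False, x6=False, x7=True, x8=False, x9=False, x10=True, x11=False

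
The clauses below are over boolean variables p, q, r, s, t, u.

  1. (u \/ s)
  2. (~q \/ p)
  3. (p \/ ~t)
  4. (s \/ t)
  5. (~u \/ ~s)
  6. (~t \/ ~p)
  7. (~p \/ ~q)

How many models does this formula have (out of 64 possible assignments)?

Satisfying assignments:
  p=F q=F r=F s=T t=F u=F
  p=F q=F r=T s=T t=F u=F
  p=T q=F r=F s=T t=F u=F
  p=T q=F r=T s=T t=F u=F
Count: 4.

4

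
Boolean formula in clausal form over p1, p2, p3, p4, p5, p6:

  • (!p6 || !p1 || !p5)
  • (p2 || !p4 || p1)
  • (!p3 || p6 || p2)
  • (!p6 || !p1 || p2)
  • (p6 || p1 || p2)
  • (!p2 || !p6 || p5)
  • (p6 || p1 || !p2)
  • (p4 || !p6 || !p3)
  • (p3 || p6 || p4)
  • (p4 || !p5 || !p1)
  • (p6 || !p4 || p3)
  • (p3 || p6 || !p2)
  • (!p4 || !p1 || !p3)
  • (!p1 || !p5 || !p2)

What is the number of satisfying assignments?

6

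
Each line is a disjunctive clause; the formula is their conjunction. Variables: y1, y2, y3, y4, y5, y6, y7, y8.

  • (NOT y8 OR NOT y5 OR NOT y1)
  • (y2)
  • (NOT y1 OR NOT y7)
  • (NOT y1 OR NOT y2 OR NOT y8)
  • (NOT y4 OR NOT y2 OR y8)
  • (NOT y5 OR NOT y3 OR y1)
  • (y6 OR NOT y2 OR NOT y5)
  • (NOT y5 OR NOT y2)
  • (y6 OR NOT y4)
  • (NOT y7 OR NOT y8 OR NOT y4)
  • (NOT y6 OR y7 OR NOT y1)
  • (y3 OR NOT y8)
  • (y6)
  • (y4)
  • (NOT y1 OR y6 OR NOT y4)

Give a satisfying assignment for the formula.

Unit propagation: (y2) forces y2 = True.
The clause (NOT y5) is unit: y5 must be False.
The clause (y6) is unit: y6 must be True.
The clause (y4) is unit: y4 must be True.
Unit propagation: (y8) forces y8 = True.
Unit propagation: (NOT y1) forces y1 = False.
(NOT y7) is a unit clause, so y7 = False.
(y3) is a unit clause, so y3 = True.
Every clause has at least one true literal under this assignment.

y1 = F, y2 = T, y3 = T, y4 = T, y5 = F, y6 = T, y7 = F, y8 = T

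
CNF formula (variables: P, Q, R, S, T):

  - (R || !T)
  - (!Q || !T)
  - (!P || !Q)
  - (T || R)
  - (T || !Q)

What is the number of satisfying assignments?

Satisfying assignments:
  P=0 Q=0 R=1 S=0 T=0
  P=0 Q=0 R=1 S=0 T=1
  P=0 Q=0 R=1 S=1 T=0
  P=0 Q=0 R=1 S=1 T=1
  P=1 Q=0 R=1 S=0 T=0
  P=1 Q=0 R=1 S=0 T=1
  P=1 Q=0 R=1 S=1 T=0
  P=1 Q=0 R=1 S=1 T=1
That's 8 in total.

8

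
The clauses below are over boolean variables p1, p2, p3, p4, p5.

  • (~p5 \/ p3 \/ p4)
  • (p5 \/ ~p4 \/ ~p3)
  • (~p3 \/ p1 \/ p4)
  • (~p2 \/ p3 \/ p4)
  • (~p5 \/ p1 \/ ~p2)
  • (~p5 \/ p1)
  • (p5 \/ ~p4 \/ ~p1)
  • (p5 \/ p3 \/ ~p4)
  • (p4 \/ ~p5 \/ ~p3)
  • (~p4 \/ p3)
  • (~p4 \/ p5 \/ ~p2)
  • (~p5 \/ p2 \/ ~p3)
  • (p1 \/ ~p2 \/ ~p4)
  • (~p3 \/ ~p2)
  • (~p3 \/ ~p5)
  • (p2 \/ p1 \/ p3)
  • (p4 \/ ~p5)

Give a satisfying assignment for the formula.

Branch on p1: take p1 = True.
Set p2 = False and propagate.
Try p3 = False.
  then p4 is forced to False.
  then p5 is forced to False.

p1=1, p2=0, p3=0, p4=0, p5=0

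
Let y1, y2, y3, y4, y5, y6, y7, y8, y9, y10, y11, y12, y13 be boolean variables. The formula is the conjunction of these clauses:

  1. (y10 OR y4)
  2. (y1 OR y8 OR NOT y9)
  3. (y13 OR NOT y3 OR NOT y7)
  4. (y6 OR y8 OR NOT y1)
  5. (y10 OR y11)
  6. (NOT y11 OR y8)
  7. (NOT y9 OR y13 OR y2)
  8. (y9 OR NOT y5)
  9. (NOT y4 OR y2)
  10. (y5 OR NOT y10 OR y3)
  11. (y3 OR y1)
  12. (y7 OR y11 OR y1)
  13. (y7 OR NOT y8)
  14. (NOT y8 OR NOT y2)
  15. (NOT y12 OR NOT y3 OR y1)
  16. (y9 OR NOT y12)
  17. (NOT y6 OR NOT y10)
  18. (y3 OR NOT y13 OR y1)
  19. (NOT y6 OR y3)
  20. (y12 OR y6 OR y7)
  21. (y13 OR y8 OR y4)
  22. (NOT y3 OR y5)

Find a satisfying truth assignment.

Try y1 = True.
Set y2 = False and propagate.
  then y4 is forced to False.
  then y10 is forced to True.
  then y6 is forced to False.
  then y8 is forced to True.
  then y7 is forced to True.
Try y3 = False.
  then y5 is forced to True.
  then y9 is forced to True.
  then y13 is forced to True.
y11, y12 are now unconstrained; take y11 = True, y12 = False.
Every clause has at least one true literal under this assignment.

y1=1  y2=0  y3=0  y4=0  y5=1  y6=0  y7=1  y8=1  y9=1  y10=1  y11=1  y12=0  y13=1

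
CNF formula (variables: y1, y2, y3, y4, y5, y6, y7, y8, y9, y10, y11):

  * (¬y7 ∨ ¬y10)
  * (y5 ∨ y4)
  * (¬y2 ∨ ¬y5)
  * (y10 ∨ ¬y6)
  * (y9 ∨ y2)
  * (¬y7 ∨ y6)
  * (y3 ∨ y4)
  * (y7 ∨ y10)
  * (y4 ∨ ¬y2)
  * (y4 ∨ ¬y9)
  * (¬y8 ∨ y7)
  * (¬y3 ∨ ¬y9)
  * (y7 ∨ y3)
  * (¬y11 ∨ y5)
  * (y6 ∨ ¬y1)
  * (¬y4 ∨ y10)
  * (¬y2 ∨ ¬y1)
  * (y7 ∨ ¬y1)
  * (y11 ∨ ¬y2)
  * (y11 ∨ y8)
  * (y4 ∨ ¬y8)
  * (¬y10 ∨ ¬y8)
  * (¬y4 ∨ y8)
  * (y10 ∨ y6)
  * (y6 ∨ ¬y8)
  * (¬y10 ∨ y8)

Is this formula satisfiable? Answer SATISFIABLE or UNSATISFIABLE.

UNSATISFIABLE

y4 = True:
  propagation gives y10=True, y7=False, y8=False; an empty clause results — contradiction.
y4 = False:
  propagation gives y5=True, y2=False, y9=True; an empty clause results — contradiction.
Every branch closes, so no satisfying assignment exists.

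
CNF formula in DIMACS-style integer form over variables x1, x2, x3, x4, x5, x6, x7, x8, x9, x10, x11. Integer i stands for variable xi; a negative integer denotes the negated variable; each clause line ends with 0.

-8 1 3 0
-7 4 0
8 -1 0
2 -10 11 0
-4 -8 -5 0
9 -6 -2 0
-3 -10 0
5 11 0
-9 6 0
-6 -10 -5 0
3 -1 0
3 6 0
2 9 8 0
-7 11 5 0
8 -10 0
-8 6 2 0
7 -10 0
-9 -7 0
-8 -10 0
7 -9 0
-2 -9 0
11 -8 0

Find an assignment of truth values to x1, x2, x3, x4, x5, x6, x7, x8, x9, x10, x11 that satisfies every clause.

x1 = T, x2 = T, x3 = T, x4 = T, x5 = F, x6 = F, x7 = T, x8 = T, x9 = F, x10 = F, x11 = T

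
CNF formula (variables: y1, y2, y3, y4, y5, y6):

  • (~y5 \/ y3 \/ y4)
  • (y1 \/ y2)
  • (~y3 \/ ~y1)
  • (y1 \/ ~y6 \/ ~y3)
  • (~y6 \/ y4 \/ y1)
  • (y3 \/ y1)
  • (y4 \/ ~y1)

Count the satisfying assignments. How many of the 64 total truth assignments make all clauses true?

12

Case analysis on y1 and y3:
  y1=T, y3=T: a clause becomes empty — 0.
  y1=T, y3=F: forces y4=T; y2, y5, y6 free → 2^3 = 8.
  y1=F, y3=T: remaining (y2,y4,y5,y6) ∈ {(T,F,F,F); (T,F,T,F); (T,T,F,F); (T,T,T,F)} — 4.
  y1=F, y3=F: a clause becomes empty — 0.
Total: 0 + 8 + 4 + 0 = 12.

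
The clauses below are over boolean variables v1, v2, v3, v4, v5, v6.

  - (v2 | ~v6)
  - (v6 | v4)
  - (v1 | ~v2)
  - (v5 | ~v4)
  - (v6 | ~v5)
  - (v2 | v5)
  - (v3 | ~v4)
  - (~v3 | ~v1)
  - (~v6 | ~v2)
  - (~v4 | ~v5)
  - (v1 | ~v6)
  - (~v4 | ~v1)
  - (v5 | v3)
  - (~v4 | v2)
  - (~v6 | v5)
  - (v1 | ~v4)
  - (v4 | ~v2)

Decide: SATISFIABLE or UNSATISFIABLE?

UNSATISFIABLE

v4 = True:
  propagation gives v5=True; an empty clause results — contradiction.
v4 = False:
  propagation gives v6=True, v2=True; an empty clause results — contradiction.
Every branch closes, so no satisfying assignment exists.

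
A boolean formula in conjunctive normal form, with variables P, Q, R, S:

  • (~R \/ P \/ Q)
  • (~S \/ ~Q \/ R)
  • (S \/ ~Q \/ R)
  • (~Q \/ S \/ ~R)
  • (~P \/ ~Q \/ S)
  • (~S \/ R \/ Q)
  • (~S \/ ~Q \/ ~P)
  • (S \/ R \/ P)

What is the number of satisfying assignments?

4

Satisfying assignments:
  P=F Q=T R=T S=T
  P=T Q=F R=F S=F
  P=T Q=F R=T S=F
  P=T Q=F R=T S=T
That's 4 in total.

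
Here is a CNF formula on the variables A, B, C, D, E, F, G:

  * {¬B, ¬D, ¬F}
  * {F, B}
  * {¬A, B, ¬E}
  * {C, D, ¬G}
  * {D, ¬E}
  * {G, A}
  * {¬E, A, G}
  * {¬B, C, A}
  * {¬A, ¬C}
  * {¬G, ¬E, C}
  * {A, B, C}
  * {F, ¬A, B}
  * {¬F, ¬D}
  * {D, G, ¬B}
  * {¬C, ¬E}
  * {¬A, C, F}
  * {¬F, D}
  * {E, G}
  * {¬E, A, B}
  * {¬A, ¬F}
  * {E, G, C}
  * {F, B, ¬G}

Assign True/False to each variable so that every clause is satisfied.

A=F, B=T, C=T, D=F, E=F, F=F, G=T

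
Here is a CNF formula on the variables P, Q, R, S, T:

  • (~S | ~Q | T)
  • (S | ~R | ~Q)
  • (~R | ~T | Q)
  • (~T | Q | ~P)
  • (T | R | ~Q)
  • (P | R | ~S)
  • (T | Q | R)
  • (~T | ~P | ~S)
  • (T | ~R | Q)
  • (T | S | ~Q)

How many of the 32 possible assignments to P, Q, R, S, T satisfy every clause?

The models are:
  P=F Q=F R=F S=F T=T
  P=F Q=T R=F S=F T=T
  P=F Q=T R=T S=T T=T
  P=T Q=T R=F S=F T=T
That's 4 in total.

4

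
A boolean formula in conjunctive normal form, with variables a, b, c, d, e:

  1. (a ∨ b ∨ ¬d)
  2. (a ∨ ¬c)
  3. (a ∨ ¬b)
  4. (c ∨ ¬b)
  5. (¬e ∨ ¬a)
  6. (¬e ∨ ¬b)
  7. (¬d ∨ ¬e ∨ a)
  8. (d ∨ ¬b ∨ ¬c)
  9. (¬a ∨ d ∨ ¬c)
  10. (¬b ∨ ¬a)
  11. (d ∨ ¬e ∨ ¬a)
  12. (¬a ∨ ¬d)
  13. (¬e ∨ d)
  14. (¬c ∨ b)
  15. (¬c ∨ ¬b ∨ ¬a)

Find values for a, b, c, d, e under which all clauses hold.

a = False, b = False, c = False, d = False, e = False

Check each clause:
  1. (a ∨ b ∨ ¬d) — ¬d is true.
  2. (¬c ∨ a) — ¬c is true.
  3. (a ∨ ¬b) — ¬b is true.
  4. (¬b ∨ c) — ¬b is true.
  5. (¬e ∨ ¬a) — ¬e is true.
  6. (¬e ∨ ¬b) — ¬e is true.
  7. (a ∨ ¬e ∨ ¬d) — ¬e is true.
  8. (d ∨ ¬b ∨ ¬c) — ¬c is true.
  9. (¬c ∨ ¬a ∨ d) — ¬c is true.
  10. (¬b ∨ ¬a) — ¬b is true.
  11. (¬a ∨ ¬e ∨ d) — ¬e is true.
  12. (¬d ∨ ¬a) — ¬d is true.
  13. (d ∨ ¬e) — ¬e is true.
  14. (¬c ∨ b) — ¬c is true.
  15. (¬c ∨ ¬b ∨ ¬a) — ¬c is true.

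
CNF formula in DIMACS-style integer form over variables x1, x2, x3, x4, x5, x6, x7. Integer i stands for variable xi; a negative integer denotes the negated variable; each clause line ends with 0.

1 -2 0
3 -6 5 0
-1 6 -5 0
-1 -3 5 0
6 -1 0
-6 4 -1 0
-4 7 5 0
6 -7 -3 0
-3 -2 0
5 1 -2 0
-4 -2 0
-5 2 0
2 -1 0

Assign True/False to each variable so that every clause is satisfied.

Try x1 = False.
  then x2 is forced to False.
  then x5 is forced to False.
Try x3 = True.
Branch on x4: take x4 = True.
  then x7 is forced to True.
  then x6 is forced to True.
Every clause has at least one true literal under this assignment.

x1=F, x2=F, x3=T, x4=T, x5=F, x6=T, x7=T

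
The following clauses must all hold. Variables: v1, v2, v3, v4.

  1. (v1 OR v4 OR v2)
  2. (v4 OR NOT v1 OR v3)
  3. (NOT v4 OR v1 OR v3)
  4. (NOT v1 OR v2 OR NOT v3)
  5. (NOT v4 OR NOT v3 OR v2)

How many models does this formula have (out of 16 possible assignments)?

7

The models are:
  v1=F v2=T v3=F v4=F
  v1=F v2=T v3=T v4=F
  v1=F v2=T v3=T v4=T
  v1=T v2=F v3=F v4=T
  v1=T v2=T v3=F v4=T
  v1=T v2=T v3=T v4=F
  v1=T v2=T v3=T v4=T
Count: 7.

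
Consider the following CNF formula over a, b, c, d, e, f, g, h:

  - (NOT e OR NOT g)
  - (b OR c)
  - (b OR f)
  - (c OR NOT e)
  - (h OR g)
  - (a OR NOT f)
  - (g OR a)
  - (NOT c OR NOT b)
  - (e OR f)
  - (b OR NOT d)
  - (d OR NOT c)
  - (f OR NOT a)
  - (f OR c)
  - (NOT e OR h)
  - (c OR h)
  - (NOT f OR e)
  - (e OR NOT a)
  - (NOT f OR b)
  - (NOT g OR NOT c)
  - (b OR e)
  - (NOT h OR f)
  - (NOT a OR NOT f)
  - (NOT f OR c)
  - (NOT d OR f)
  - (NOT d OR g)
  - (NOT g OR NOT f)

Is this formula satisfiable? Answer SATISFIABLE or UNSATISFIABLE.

UNSATISFIABLE

f = True:
  propagation gives a=True; an empty clause results — contradiction.
f = False:
  propagation gives b=True, c=False; an empty clause results — contradiction.
Every branch closes, so no satisfying assignment exists.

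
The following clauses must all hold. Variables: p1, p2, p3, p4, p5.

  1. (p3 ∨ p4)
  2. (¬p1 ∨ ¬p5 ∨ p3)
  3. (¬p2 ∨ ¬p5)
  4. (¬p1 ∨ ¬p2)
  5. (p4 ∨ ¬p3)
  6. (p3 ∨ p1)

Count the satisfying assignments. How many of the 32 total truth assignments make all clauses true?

6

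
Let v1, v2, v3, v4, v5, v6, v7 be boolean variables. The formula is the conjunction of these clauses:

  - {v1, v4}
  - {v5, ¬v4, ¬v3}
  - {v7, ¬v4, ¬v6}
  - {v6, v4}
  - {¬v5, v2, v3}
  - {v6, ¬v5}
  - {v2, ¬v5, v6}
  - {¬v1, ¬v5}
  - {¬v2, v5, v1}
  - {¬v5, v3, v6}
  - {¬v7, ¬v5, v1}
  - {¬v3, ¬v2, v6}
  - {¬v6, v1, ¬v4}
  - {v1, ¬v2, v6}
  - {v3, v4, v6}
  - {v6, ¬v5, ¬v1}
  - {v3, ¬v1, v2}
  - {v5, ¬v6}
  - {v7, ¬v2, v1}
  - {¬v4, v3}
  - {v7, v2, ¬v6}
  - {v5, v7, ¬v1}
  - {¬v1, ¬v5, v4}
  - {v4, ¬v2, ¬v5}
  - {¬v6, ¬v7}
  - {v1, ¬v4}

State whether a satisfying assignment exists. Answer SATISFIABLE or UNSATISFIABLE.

UNSATISFIABLE

v5 = True:
  propagation gives v6=True, v1=False, v4=True; an empty clause results — contradiction.
v5 = False:
  propagation gives v6=False, v4=True, v3=False; an empty clause results — contradiction.
Every branch closes, so no satisfying assignment exists.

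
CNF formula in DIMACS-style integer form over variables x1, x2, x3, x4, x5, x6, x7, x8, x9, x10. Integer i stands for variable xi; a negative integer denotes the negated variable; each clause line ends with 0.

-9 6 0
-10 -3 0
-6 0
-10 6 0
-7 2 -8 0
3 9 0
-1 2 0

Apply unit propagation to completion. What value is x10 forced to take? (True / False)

False

(¬x6) stands alone — x6 = False.
(¬x9 ∨ x6) with x6 = False leaves only ¬x9, so x9 = False.
From (¬x10 ∨ x6) and x6 = False: x10 = False.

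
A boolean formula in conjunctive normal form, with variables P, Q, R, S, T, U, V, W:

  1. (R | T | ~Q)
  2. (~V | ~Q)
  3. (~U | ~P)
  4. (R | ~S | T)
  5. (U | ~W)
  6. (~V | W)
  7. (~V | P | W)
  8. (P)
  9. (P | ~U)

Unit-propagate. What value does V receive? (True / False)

False

Unit clause (P) sets P = True.
(~U | ~P): since P = True, the clause reduces to (~U). U = False.
From (U | ~W) and U = False: W = False.
(W | ~V) with W = False leaves only ~V, so V = False.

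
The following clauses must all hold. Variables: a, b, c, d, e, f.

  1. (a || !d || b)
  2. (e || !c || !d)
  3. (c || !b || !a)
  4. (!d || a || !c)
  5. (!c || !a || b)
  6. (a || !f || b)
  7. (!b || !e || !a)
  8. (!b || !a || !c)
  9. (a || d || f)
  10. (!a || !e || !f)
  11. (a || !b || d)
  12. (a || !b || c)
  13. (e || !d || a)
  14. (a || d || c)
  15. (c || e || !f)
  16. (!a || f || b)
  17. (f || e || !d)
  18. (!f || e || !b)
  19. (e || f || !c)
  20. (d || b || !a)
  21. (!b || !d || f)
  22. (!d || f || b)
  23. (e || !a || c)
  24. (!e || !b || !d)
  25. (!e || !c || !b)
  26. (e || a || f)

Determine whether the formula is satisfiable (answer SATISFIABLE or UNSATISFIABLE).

UNSATISFIABLE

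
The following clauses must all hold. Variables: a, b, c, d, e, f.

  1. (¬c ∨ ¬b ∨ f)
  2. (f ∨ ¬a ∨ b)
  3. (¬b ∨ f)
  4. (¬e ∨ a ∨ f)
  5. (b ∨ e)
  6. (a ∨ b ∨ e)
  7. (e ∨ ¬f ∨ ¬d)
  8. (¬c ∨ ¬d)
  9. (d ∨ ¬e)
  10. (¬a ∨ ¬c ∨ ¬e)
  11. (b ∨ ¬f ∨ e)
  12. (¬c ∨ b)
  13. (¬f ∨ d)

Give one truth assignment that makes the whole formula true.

Pure literal: c appears only negated; assign c = False.
Set a = False and propagate.
The remaining clauses are satisfied by b = False, d = True, e = True, f = True.
Every clause has at least one true literal under this assignment.

a=0  b=0  c=0  d=1  e=1  f=1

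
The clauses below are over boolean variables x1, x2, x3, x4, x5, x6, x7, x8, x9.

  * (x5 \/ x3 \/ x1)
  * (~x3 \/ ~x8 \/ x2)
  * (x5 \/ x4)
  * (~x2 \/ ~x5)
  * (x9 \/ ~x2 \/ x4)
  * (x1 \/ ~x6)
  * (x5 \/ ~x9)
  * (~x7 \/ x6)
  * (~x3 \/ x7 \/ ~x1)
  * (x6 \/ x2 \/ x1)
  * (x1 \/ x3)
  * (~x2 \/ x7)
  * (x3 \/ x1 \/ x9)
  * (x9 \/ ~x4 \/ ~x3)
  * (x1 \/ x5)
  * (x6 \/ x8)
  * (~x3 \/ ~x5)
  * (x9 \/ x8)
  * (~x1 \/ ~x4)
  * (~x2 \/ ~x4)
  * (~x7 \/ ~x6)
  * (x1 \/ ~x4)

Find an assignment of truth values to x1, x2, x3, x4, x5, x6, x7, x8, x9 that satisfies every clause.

Try x1 = True.
  then x4 is forced to False.
  then x5 is forced to True.
  then x2 is forced to False.
  then x3 is forced to False.
Set x6 = True and propagate.
  then x7 is forced to False.
The remaining clauses are satisfied by x8 = True, x9 = True.
Every clause has at least one true literal under this assignment.
Check each clause:
  1. (x3 \/ x1 \/ x5) — x1 is true.
  2. (x2 \/ ~x8 \/ ~x3) — ~x3 is true.
  3. (x5 \/ x4) — x5 is true.
  4. (~x2 \/ ~x5) — ~x2 is true.
  5. (x4 \/ ~x2 \/ x9) — x9 is true.
  6. (~x6 \/ x1) — x1 is true.
  7. (~x9 \/ x5) — x5 is true.
  8. (x6 \/ ~x7) — ~x7 is true.
  9. (x7 \/ ~x1 \/ ~x3) — ~x3 is true.
  10. (x6 \/ x1 \/ x2) — x1 is true.
  11. (x3 \/ x1) — x1 is true.
  12. (~x2 \/ x7) — ~x2 is true.
  13. (x1 \/ x3 \/ x9) — x9 is true.
  14. (x9 \/ ~x3 \/ ~x4) — x9 is true.
  15. (x5 \/ x1) — x1 is true.
  16. (x8 \/ x6) — x8 is true.
  17. (~x5 \/ ~x3) — ~x3 is true.
  18. (x8 \/ x9) — x8 is true.
  19. (~x4 \/ ~x1) — ~x4 is true.
  20. (~x2 \/ ~x4) — ~x4 is true.
  21. (~x7 \/ ~x6) — ~x7 is true.
  22. (x1 \/ ~x4) — x1 is true.

x1=True, x2=False, x3=False, x4=False, x5=True, x6=True, x7=False, x8=True, x9=True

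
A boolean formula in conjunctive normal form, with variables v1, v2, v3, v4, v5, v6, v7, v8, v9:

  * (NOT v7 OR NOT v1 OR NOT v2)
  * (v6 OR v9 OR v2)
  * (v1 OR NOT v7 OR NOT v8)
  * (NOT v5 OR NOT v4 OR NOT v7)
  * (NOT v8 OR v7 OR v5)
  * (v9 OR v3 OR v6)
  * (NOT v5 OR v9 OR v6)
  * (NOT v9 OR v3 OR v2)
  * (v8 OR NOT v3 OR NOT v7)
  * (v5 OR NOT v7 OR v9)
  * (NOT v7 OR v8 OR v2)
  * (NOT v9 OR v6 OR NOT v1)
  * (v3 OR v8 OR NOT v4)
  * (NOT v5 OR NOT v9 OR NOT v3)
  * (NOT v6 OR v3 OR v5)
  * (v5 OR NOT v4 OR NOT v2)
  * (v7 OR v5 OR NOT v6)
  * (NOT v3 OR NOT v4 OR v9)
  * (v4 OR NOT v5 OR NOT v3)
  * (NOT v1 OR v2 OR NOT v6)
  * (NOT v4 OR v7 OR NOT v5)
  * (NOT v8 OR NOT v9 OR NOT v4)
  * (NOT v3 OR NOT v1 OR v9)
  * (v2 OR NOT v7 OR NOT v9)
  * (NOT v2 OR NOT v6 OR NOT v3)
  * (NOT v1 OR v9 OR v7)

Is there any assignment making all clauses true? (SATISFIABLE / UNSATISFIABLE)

SATISFIABLE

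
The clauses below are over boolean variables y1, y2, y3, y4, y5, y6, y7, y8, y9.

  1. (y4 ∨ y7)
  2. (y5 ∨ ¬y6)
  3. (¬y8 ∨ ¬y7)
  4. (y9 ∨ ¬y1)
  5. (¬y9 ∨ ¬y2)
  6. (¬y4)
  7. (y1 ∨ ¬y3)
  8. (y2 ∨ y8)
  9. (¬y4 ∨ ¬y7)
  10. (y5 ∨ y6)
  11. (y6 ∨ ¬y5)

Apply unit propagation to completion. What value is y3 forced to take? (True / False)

False

Unit clause (¬y4) sets y4 = False.
From (y7 ∨ y4) and y4 = False: y7 = True.
(¬y7 ∨ ¬y8) with y7 = True leaves only ¬y8, so y8 = False.
(y2 ∨ y8) with y8 = False leaves only y2, so y2 = True.
From (¬y9 ∨ ¬y2) and y2 = True: y9 = False.
(¬y1 ∨ y9): since y9 = False, the clause reduces to (¬y1). y1 = False.
(¬y3 ∨ y1) with y1 = False leaves only ¬y3, so y3 = False.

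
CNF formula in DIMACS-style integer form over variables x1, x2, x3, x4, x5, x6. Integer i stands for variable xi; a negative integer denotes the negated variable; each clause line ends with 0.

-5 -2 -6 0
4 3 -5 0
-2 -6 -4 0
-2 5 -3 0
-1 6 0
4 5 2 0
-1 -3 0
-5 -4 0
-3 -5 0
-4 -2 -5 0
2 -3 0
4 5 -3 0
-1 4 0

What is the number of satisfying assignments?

6

Satisfying assignments:
  x1=0 x2=0 x3=0 x4=1 x5=0 x6=0
  x1=0 x2=0 x3=0 x4=1 x5=0 x6=1
  x1=0 x2=1 x3=0 x4=0 x5=0 x6=0
  x1=0 x2=1 x3=0 x4=0 x5=0 x6=1
  x1=0 x2=1 x3=0 x4=1 x5=0 x6=0
  x1=1 x2=0 x3=0 x4=1 x5=0 x6=1
That's 6 in total.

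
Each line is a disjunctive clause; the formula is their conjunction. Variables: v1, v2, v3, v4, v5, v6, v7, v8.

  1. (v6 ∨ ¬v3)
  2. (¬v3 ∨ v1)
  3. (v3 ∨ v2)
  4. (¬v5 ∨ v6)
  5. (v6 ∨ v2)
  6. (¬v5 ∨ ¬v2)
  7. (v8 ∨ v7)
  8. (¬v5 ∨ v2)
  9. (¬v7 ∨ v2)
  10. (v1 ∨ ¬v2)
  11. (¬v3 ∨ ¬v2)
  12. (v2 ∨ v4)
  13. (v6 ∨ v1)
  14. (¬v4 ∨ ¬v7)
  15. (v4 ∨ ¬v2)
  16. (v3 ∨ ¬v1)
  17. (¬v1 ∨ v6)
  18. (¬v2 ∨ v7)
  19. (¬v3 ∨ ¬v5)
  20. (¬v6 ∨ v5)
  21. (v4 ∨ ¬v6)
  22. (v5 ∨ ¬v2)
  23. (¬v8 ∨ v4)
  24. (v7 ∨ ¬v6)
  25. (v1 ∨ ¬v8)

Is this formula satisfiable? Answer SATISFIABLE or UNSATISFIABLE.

UNSATISFIABLE

v2 = True:
  propagation gives v5=False; an empty clause results — contradiction.
v2 = False:
  propagation gives v3=True, v6=True, v1=True, v5=False; an empty clause results — contradiction.
Every branch closes, so no satisfying assignment exists.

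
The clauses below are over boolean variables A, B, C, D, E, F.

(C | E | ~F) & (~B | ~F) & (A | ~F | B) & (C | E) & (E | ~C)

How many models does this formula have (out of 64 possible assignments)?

20

Case analysis on C and E:
  C=T, E=T: D free; 5 ways for (A,B,F) × 2^1 = 10.
  C=T, E=F: a clause becomes empty — 0.
  C=F, E=T: D free; 5 ways for (A,B,F) × 2^1 = 10.
  C=F, E=F: a clause becomes empty — 0.
Total: 10 + 0 + 10 + 0 = 20.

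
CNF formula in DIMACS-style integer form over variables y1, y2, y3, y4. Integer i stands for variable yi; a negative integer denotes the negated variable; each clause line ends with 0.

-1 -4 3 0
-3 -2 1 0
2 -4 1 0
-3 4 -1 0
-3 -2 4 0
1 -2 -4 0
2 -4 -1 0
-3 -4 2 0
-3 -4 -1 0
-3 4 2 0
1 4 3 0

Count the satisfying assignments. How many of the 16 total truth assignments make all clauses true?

2

Satisfying assignments:
  y1=1 y2=0 y3=0 y4=0
  y1=1 y2=1 y3=0 y4=0
Count: 2.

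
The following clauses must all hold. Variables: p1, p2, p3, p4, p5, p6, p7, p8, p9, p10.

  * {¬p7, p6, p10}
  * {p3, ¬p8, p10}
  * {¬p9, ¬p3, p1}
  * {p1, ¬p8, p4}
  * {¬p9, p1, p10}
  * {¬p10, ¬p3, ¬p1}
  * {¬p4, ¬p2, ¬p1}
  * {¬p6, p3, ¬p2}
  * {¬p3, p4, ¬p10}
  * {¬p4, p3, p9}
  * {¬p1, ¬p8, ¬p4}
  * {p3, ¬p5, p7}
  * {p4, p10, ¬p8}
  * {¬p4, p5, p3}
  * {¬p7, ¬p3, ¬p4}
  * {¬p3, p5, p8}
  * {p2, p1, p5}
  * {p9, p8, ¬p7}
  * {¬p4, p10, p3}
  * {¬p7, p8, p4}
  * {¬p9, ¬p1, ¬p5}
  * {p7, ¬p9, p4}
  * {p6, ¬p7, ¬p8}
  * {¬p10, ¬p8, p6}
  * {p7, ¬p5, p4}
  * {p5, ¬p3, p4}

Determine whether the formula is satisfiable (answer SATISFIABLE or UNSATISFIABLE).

SATISFIABLE

Set p1 = False and propagate.
The remaining clauses are satisfied by p2 = False, p3 = True, p4 = True, p5 = True, p6 = False, p7 = False, p8 = True, p9 = False, p10 = False.
So p1=F, p2=F, p3=T, p4=T, p5=T, p6=F, p7=F, p8=T, p9=F, p10=F is a satisfying assignment.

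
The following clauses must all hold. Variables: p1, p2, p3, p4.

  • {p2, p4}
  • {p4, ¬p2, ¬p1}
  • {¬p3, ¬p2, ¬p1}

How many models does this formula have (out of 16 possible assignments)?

Case analysis on p2 and p1:
  p2=T, p1=T: remaining (p3,p4) ∈ {(F,T)} — 1.
  p2=T, p1=F: remaining (p3,p4) ∈ {(F,F); (F,T); (T,F); (T,T)} — 4.
  p2=F, p1=T: remaining (p3,p4) ∈ {(F,T); (T,T)} — 2.
  p2=F, p1=F: remaining (p3,p4) ∈ {(F,T); (T,T)} — 2.
Total: 1 + 4 + 2 + 2 = 9.

9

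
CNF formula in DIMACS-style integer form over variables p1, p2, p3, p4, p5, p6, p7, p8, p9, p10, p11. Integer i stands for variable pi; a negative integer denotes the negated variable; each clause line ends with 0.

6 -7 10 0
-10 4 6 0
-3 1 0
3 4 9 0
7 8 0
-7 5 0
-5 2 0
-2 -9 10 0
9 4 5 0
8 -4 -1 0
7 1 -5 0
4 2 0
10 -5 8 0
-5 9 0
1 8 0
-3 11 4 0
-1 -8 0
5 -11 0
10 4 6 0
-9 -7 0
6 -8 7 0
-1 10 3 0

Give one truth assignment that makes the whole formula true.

p6 occurs only positively in the remaining clauses — set p6 = True.
Branch on p1: take p1 = False.
  then p3 is forced to False.
  then p8 is forced to True.
The remaining clauses are satisfied by p2 = False, p4 = True, p5 = False, p7 = False, p9 = False, p10 = False, p11 = False.

p1=False, p2=False, p3=False, p4=True, p5=False, p6=True, p7=False, p8=True, p9=False, p10=False, p11=False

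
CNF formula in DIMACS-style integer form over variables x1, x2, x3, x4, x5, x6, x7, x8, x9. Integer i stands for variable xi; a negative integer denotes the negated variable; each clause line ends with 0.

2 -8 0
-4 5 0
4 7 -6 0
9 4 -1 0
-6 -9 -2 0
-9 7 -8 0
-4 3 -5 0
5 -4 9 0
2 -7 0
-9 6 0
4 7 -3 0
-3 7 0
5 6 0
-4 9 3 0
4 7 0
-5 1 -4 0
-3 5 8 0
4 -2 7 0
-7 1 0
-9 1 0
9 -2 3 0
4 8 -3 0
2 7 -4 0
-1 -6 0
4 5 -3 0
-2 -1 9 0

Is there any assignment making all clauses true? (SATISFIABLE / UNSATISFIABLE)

x4 = True:
  propagation gives x5=True, x3=True, x7=True, x2=True; an empty clause results — contradiction.
x4 = False:
  propagation gives x7=True, x2=True, x1=True, x9=True; an empty clause results — contradiction.
Every branch closes, so no satisfying assignment exists.

UNSATISFIABLE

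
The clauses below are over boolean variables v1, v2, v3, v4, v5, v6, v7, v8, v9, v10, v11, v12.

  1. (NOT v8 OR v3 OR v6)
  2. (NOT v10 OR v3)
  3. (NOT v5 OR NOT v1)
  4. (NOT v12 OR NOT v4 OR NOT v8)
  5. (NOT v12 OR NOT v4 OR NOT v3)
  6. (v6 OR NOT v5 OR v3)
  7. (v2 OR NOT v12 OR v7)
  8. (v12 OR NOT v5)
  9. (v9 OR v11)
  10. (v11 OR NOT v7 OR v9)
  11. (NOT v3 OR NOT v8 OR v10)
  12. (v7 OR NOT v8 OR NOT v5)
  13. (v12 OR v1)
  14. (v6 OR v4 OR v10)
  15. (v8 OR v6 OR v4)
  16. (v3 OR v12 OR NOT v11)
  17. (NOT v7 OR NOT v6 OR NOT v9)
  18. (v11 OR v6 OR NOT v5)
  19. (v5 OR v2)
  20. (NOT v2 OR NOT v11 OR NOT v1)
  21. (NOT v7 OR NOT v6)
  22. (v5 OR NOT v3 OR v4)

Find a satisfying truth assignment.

v1 = False, v2 = True, v3 = False, v4 = True, v5 = False, v6 = False, v7 = True, v8 = False, v9 = False, v10 = False, v11 = True, v12 = True

Check each clause:
  1. (v3 OR v6 OR NOT v8) — NOT v8 is true.
  2. (v3 OR NOT v10) — NOT v10 is true.
  3. (NOT v5 OR NOT v1) — NOT v5 is true.
  4. (NOT v8 OR NOT v12 OR NOT v4) — NOT v8 is true.
  5. (NOT v12 OR NOT v3 OR NOT v4) — NOT v3 is true.
  6. (v6 OR NOT v5 OR v3) — NOT v5 is true.
  7. (NOT v12 OR v2 OR v7) — v2 is true.
  8. (NOT v5 OR v12) — NOT v5 is true.
  9. (v9 OR v11) — v11 is true.
  10. (v11 OR v9 OR NOT v7) — v11 is true.
  11. (NOT v3 OR v10 OR NOT v8) — NOT v8 is true.
  12. (NOT v5 OR v7 OR NOT v8) — NOT v8 is true.
  13. (v12 OR v1) — v12 is true.
  14. (v6 OR v4 OR v10) — v4 is true.
  15. (v4 OR v6 OR v8) — v4 is true.
  16. (v3 OR NOT v11 OR v12) — v12 is true.
  17. (NOT v9 OR NOT v6 OR NOT v7) — NOT v6 is true.
  18. (NOT v5 OR v6 OR v11) — v11 is true.
  19. (v2 OR v5) — v2 is true.
  20. (NOT v2 OR NOT v11 OR NOT v1) — NOT v1 is true.
  21. (NOT v7 OR NOT v6) — NOT v6 is true.
  22. (NOT v3 OR v5 OR v4) — v4 is true.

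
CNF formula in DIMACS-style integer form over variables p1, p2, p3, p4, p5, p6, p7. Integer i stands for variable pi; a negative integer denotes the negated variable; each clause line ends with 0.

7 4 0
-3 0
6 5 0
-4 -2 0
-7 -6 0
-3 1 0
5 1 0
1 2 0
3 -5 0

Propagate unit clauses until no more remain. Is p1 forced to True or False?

(NOT p3) stands alone — p3 = False.
From (p3 OR NOT p5) and p3 = False: p5 = False.
(p5 OR p6): since p5 = False, the clause reduces to (p6). p6 = True.
From (NOT p6 OR NOT p7) and p6 = True: p7 = False.
(p4 OR p7): since p7 = False, the clause reduces to (p4). p4 = True.
(NOT p2 OR NOT p4) with p4 = True leaves only NOT p2, so p2 = False.
(p1 OR p5) with p5 = False leaves only p1, so p1 = True.

True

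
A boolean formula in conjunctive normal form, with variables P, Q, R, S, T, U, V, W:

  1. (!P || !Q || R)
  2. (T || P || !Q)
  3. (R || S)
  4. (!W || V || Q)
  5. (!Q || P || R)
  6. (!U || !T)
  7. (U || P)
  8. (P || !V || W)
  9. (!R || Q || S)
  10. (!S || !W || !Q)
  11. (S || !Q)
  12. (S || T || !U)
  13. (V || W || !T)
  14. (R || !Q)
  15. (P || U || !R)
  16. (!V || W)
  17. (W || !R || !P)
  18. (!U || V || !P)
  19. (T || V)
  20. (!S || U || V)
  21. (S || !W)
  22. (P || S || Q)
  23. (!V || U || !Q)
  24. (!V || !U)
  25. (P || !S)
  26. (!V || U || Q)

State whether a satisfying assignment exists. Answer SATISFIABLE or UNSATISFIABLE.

Q = True:
  propagation gives S=True, W=False, R=True, V=False; an empty clause results — contradiction.
Q = False:
  V = True:
    propagation gives W=True, S=True, U=False; an empty clause results — contradiction.
  V = False:
    propagation gives W=False, T=False; an empty clause results — contradiction.
Every branch closes, so no satisfying assignment exists.

UNSATISFIABLE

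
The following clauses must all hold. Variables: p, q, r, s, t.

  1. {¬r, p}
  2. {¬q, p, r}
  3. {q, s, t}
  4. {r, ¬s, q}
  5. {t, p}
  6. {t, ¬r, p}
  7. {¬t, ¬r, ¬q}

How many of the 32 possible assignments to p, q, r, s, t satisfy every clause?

11

Case analysis on r and p:
  r=1, p=1: 5 of the 8 assignments to (q,s,t) work.
  r=1, p=0: a clause becomes empty — 0.
  r=0, p=1: 5 of the 8 assignments to (q,s,t) work.
  r=0, p=0: remaining (q,s,t) ∈ {(0,0,1)} — 1.
Total: 5 + 0 + 5 + 1 = 11.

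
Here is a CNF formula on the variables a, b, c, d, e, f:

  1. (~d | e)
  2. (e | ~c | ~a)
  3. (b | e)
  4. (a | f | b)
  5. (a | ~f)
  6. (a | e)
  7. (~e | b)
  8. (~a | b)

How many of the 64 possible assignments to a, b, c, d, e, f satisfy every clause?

14

Case analysis on a and e:
  a=1, e=1: forces b=1; c, d, f free → 2^3 = 8.
  a=1, e=0: remaining (b,c,d,f) ∈ {(1,0,0,0); (1,0,0,1)} — 2.
  a=0, e=1: remaining (b,c,d,f) ∈ {(1,0,0,0); (1,0,1,0); (1,1,0,0); (1,1,1,0)} — 4.
  a=0, e=0: a clause becomes empty — 0.
Total: 8 + 2 + 4 + 0 = 14.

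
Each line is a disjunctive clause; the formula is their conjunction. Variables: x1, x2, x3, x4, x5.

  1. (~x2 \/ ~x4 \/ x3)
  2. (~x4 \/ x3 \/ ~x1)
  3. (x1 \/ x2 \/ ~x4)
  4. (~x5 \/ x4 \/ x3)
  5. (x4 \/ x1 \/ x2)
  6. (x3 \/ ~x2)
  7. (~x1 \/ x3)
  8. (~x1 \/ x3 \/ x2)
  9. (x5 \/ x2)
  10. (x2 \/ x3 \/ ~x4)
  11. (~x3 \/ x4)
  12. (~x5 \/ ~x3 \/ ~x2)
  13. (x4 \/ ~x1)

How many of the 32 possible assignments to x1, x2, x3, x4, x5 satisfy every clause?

The models are:
  x1=F x2=T x3=T x4=T x5=F
  x1=T x2=F x3=T x4=T x5=T
  x1=T x2=T x3=T x4=T x5=F
Count: 3.

3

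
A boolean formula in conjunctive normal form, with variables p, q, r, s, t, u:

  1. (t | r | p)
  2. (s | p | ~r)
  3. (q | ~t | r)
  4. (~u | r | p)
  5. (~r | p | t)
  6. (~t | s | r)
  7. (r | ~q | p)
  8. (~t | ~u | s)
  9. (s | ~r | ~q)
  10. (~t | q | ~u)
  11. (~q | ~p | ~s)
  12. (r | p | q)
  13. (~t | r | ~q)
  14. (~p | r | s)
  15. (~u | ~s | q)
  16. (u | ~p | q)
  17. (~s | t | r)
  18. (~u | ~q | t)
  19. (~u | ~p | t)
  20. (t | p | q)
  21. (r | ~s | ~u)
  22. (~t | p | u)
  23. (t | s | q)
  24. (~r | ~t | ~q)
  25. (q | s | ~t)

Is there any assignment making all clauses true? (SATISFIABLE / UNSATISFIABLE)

UNSATISFIABLE

t = True:
  q = True:
    propagation gives r=True; an empty clause results — contradiction.
  q = False:
    propagation gives r=True, u=False, p=False; an empty clause results — contradiction.
t = False:
  p = True:
    propagation gives u=False, q=True, s=False, r=False; an empty clause results — contradiction.
  p = False:
    propagation gives r=True; an empty clause results — contradiction.
Every branch closes, so no satisfying assignment exists.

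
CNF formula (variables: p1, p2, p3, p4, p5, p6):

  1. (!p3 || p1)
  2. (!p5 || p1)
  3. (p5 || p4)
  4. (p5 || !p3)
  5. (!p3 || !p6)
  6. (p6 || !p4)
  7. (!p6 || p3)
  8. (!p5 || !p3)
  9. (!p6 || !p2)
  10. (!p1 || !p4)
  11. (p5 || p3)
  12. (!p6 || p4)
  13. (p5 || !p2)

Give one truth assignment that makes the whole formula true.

p1=True, p2=True, p3=False, p4=False, p5=True, p6=False

Branch on p1: take p1 = True.
  then p4 is forced to False.
  then p5 is forced to True.
  then p3 is forced to False.
  then p6 is forced to False.
p2 is now unconstrained; take p2 = True.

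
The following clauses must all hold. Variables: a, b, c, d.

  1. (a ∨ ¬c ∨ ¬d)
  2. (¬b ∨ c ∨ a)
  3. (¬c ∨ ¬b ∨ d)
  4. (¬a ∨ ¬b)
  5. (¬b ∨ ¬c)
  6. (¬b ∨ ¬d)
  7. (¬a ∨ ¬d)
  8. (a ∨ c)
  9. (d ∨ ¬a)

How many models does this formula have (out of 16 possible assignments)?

1

Satisfying assignments:
  a=F b=F c=T d=F
That's 1 in total.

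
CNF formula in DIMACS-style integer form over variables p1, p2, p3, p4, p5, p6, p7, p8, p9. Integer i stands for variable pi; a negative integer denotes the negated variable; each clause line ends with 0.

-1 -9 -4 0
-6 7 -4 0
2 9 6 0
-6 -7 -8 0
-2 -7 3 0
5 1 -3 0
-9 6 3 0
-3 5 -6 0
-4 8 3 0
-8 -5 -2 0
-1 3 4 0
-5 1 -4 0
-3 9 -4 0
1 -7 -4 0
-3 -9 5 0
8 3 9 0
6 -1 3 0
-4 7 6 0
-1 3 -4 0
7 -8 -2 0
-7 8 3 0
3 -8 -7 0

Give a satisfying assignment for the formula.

Branch on p1: take p1 = False.
Branch on p2: take p2 = True.
Set p3 = True and propagate.
  then p5 is forced to True.
  then p8 is forced to False.
  then p4 is forced to False.
p6, p7, p9 are now unconstrained; take p6 = True, p7 = True, p9 = True.
Every clause has at least one true literal under this assignment.
Check each clause:
  1. (¬p1 ∨ ¬p9 ∨ ¬p4) — ¬p4 is true.
  2. (p7 ∨ ¬p4 ∨ ¬p6) — ¬p4 is true.
  3. (p9 ∨ p2 ∨ p6) — p9 is true.
  4. (¬p7 ∨ ¬p6 ∨ ¬p8) — ¬p8 is true.
  5. (¬p2 ∨ p3 ∨ ¬p7) — p3 is true.
  6. (¬p3 ∨ p1 ∨ p5) — p5 is true.
  7. (p3 ∨ ¬p9 ∨ p6) — p3 is true.
  8. (¬p6 ∨ p5 ∨ ¬p3) — p5 is true.
  9. (p3 ∨ ¬p4 ∨ p8) — p3 is true.
  10. (¬p2 ∨ ¬p5 ∨ ¬p8) — ¬p8 is true.
  11. (p3 ∨ p4 ∨ ¬p1) — p3 is true.
  12. (¬p5 ∨ ¬p4 ∨ p1) — ¬p4 is true.
  13. (¬p4 ∨ ¬p3 ∨ p9) — p9 is true.
  14. (¬p4 ∨ ¬p7 ∨ p1) — ¬p4 is true.
  15. (¬p9 ∨ p5 ∨ ¬p3) — p5 is true.
  16. (p3 ∨ p9 ∨ p8) — p9 is true.
  17. (¬p1 ∨ p6 ∨ p3) — p3 is true.
  18. (p7 ∨ ¬p4 ∨ p6) — ¬p4 is true.
  19. (¬p4 ∨ ¬p1 ∨ p3) — p3 is true.
  20. (¬p2 ∨ p7 ∨ ¬p8) — ¬p8 is true.
  21. (¬p7 ∨ p3 ∨ p8) — p3 is true.
  22. (¬p8 ∨ p3 ∨ ¬p7) — ¬p8 is true.

p1=0  p2=1  p3=1  p4=0  p5=1  p6=1  p7=1  p8=0  p9=1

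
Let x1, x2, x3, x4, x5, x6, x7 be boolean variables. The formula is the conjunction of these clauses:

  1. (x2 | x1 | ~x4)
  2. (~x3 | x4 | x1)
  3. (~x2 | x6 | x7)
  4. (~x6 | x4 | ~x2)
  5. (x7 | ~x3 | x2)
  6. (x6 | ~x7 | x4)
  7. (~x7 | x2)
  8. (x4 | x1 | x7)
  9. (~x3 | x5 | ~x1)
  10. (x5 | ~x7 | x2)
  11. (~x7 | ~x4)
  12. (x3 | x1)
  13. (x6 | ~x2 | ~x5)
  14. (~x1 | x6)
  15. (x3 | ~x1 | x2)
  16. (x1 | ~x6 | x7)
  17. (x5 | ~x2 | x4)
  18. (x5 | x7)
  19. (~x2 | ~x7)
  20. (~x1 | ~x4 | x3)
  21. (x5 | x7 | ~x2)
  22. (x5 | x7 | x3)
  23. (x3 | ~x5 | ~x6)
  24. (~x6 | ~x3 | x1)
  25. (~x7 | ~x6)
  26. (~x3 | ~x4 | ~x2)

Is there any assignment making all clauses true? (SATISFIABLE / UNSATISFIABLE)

x7 = True:
  propagation gives x2=True; an empty clause results — contradiction.
x7 = False:
  x1 = True:
    propagation gives x6=True, x3=True, x2=True, x4=True; an empty clause results — contradiction.
  x1 = False:
    propagation gives x4=True, x2=True, x6=True; an empty clause results — contradiction.
Every branch closes, so no satisfying assignment exists.

UNSATISFIABLE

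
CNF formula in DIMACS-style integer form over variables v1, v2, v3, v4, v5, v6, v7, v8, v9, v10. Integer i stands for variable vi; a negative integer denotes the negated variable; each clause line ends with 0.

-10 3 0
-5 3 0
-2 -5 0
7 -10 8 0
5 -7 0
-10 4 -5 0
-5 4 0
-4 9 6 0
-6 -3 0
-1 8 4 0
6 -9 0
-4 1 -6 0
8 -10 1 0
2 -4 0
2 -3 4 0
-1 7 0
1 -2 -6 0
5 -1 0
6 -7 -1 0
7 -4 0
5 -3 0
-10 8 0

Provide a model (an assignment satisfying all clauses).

v1=F, v2=F, v3=F, v4=F, v5=F, v6=T, v7=F, v8=F, v9=F, v10=F

Pure literal: v10 appears only negated; assign v10 = False.
Set v1 = False and propagate.
For the remaining variables, v2 = False, v3 = False, v4 = False, v5 = False, v6 = True, v7 = False, v8 = False, v9 = False works.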